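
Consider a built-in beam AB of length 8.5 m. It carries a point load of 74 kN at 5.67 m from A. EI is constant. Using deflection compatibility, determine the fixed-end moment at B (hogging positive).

M_B = 93.19 kN·m

Release both end moments; the primary structure is a simply-supported span AB with redundants M_A and M_B.
Simple-span end rotations at A and B under the given loads:
  at A: point load 74 at a = 5.67: Pab(L + b)/(6LEI) = 263.8/EI
  at B: point load 74 at a = 5.67: Pab(L + a)/(6LEI) = 329.9/EI
  θ_A0 = 263.8/EI,  θ_B0 = 329.9/EI
Flexibility coefficients: a unit moment at one end gives L/(3EI) there and L/(6EI) at the far end, so f₁₁ = f₂₂ = 2.833/EI and f₁₂ = f₂₁ = 1.417/EI.
Compatibility — zero rotation at each built-in end:
  2.833 M_A + 1.417 M_B = 263.8
  1.417 M_A + 2.833 M_B = 329.9
Solving the pair gives M_A = 46.51 kN·m and M_B = 93.19 kN·m (hogging).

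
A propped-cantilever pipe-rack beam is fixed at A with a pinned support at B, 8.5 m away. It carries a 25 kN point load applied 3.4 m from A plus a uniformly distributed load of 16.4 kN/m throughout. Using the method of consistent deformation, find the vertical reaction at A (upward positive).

R_A = 106.9 kN

Release the roller at B. Primary structure: cantilever fixed at A.
Downward deflection at the released point B due to the loads:
  point load 25 at a = 3.4: Pa²(3L − a)/(6EI) = 1064/EI
  UDL 16.4: wL⁴/(8EI) = 10701/EI
  δ_0 = 11766/EI
Flexibility coefficient — unit upward force at B: δ_{BB} = L³/(3EI) = 204.7/EI.
The prop prevents deflection at B: R_B = δ_0/δ_{BB} = 11766/204.7 = 57.48 kN.
Vertical equilibrium: R_A = ΣP − R_B = 164.4 − 57.48 = 106.9 kN.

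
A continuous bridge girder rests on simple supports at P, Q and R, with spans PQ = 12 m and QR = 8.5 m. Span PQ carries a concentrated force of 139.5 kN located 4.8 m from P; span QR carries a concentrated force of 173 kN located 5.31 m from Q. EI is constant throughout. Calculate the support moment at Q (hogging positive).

Insert a hinge at Q; M_Q is the redundant, and each span becomes simply supported.
Rotations at Q on the released spans (each span's end-slope, ×1/EI):
  span PQ: point load 139.5 at a = 4.8: Pab(L + a)/(6LEI) = 1125/EI
  span QR: point load 173 at a = 5.31: Pab(L + b)/(6LEI) = 671.7/EI
  relative rotation θ_0 = (1125 + 671.7)/EI = 1797/EI
A unit hogging moment at Q produces rotation L₁/(3EI) + L₂/(3EI) = 6.833/EI.
Compatibility: M_Q·(L₁+L₂)/(3EI) = θ_0, giving M_Q = 262.9 kN·m (hogging).

M_Q = 262.9 kN·m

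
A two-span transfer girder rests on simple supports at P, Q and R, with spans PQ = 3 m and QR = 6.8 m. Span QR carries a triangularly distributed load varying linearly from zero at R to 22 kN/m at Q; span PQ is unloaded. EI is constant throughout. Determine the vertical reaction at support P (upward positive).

R_P = -15.69 kN

Insert a hinge at Q; M_Q is the redundant, and each span becomes simply supported.
Discontinuity in slope at Q on the released structure — sum the simple-span end rotations:
  span QR: triangular load, peak 22: w₀L³/(45EI) = 153.7/EI
  relative rotation θ_0 = (0 + 153.7)/EI = 153.7/EI
A unit hogging moment at Q produces rotation L₁/(3EI) + L₂/(3EI) = 3.267/EI.
Slope continuity at Q: θ_0 = M_Q·3.267/EI, so M_Q = 153.7/3.267 = 47.06 kN·m (hogging).
Span PQ, ΣM about P with M_Q applied at Q: R_Q^{PQ}·3 = 0 + 47.06, so R_Q^{PQ} = 15.69 kN and R_P = 0 − 15.69 = -15.69 kN.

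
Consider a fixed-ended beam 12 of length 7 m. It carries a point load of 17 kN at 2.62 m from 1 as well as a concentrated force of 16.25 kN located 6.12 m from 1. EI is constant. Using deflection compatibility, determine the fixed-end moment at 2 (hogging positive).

M_2 = 21.36 kN·m

Take the two fixed-end moments M_1, M_2 as redundants; the released structure is the simple span 12.
On the primary (simply-supported) span, the end slopes from the loading are:
  at 1: point load 17 at a = 2.62: Pab(L + b)/(6LEI) = 52.86/EI
  at 2: point load 17 at a = 2.62: Pab(L + a)/(6LEI) = 44.68/EI
  at 1: point load 16.25 at a = 6.12: Pab(L + b)/(6LEI) = 16.42/EI
  at 2: point load 16.25 at a = 6.12: Pab(L + a)/(6LEI) = 27.34/EI
  θ_10 = 69.28/EI,  θ_20 = 72.02/EI
Flexibility coefficients: a unit moment at one end gives L/(3EI) there and L/(6EI) at the far end, so f₁₁ = f₂₂ = 2.333/EI and f₁₂ = f₂₁ = 1.167/EI.
Compatibility — zero rotation at each built-in end:
  2.333 M_1 + 1.167 M_2 = 69.28
  1.167 M_1 + 2.333 M_2 = 72.02
Solving the pair gives M_1 = 19.01 kN·m and M_2 = 21.36 kN·m (hogging).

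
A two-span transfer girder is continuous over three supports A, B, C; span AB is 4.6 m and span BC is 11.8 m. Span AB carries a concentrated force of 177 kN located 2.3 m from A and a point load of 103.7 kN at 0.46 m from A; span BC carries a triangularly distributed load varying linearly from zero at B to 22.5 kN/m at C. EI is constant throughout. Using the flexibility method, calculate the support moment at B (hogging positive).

Release continuity at B by inserting a hinge; the redundant is the internal moment M_B. The primary structure is two simply-supported spans AB and BC.
Rotations at B on the released spans (each span's end-slope, ×1/EI):
  span AB: point load 177 at a = 2.3: Pab(L + a)/(6LEI) = 234.1/EI
  span AB: point load 103.7 at a = 0.46: Pab(L + a)/(6LEI) = 36.21/EI
  span BC: triangular load, peak 22.5: 7w₀L³/(360EI) = 718.8/EI
  relative rotation θ_0 = (270.3 + 718.8)/EI = 989.1/EI
A unit hogging moment at B produces rotation L₁/(3EI) + L₂/(3EI) = 5.467/EI.
Compatibility: M_B·(L₁+L₂)/(3EI) = θ_0, giving M_B = 180.9 kN·m (hogging).

M_B = 180.9 kN·m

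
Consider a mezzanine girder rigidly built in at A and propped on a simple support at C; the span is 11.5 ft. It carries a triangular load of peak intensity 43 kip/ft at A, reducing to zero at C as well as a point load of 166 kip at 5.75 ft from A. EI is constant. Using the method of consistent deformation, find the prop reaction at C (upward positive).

R_C = 101.3 kip

Release the roller at C. Primary structure: cantilever fixed at A.
Free-end deflection of the primary structure under the applied loading (downward +):
  triangular load, peak 43 at the fixed end: w₀L⁴/(30EI) = 25069/EI
  point load 166 at a = 5.75: Pa²(3L − a)/(6EI) = 26298/EI
  δ_0 = 51368/EI
Flexibility coefficient — unit upward force at C: δ_{CC} = L³/(3EI) = 507/EI.
The prop prevents deflection at C: R_C = δ_0/δ_{CC} = 51368/507 = 101.3 kip.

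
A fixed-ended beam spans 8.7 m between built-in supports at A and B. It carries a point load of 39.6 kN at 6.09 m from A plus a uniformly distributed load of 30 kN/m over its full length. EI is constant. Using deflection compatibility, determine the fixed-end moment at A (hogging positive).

M_A = 210.9 kN·m

Take the two fixed-end moments M_A, M_B as redundants; the released structure is the simple span AB.
End rotations of the released simple span under the applied load (×1/EI):
  at A: point load 39.6 at a = 6.09: Pab(L + b)/(6LEI) = 136.4/EI
  at B: point load 39.6 at a = 6.09: Pab(L + a)/(6LEI) = 178.3/EI
  at A: UDL 30: wL³/(24EI) = 823.1/EI
  at B: UDL 30: wL³/(24EI) = 823.1/EI
  θ_A0 = 959.5/EI,  θ_B0 = 1001/EI
Flexibility coefficients: a unit moment at one end gives L/(3EI) there and L/(6EI) at the far end, so f₁₁ = f₂₂ = 2.9/EI and f₁₂ = f₂₁ = 1.45/EI.
Compatibility — zero rotation at each built-in end:
  2.9 M_A + 1.45 M_B = 959.5
  1.45 M_A + 2.9 M_B = 1001
Solving the pair gives M_A = 210.9 kN·m and M_B = 239.9 kN·m (hogging).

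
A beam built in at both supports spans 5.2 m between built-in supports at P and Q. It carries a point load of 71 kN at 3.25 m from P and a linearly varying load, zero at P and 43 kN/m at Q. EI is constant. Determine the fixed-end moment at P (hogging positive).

M_P = 71.21 kN·m

Take the two fixed-end moments M_P, M_Q as redundants; the released structure is the simple span PQ.
End rotations of the released simple span under the applied load (×1/EI):
  at P: point load 71 at a = 3.25: Pab(L + b)/(6LEI) = 103.1/EI
  at Q: point load 71 at a = 3.25: Pab(L + a)/(6LEI) = 121.9/EI
  at P: triangular load, peak 43: 7w₀L³/(360EI) = 117.6/EI
  at Q: triangular load, peak 43: w₀L³/(45EI) = 134.4/EI
  θ_P0 = 220.7/EI,  θ_Q0 = 256.2/EI
Flexibility coefficients: a unit moment at one end gives L/(3EI) there and L/(6EI) at the far end, so f₁₁ = f₂₂ = 1.733/EI and f₁₂ = f₂₁ = 0.8667/EI.
Compatibility — zero rotation at each built-in end:
  1.733 M_P + 0.8667 M_Q = 220.7
  0.8667 M_P + 1.733 M_Q = 256.2
Solving the pair gives M_P = 71.21 kN·m and M_Q = 112.2 kN·m (hogging).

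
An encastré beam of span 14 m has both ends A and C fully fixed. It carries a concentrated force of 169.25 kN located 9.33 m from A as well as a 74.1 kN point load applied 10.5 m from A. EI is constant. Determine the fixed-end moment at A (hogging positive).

Take the two fixed-end moments M_A, M_C as redundants; the released structure is the simple span AC.
Simple-span end rotations at A and C under the given loads:
  at A: point load 169.25 at a = 9.33: Pab(L + b)/(6LEI) = 1639/EI
  at C: point load 169.25 at a = 9.33: Pab(L + a)/(6LEI) = 2048/EI
  at A: point load 74.1 at a = 10.5: Pab(L + b)/(6LEI) = 567.3/EI
  at C: point load 74.1 at a = 10.5: Pab(L + a)/(6LEI) = 794.3/EI
  θ_A0 = 2206/EI,  θ_C0 = 2842/EI
Flexibility coefficients: a unit moment at one end gives L/(3EI) there and L/(6EI) at the far end, so f₁₁ = f₂₂ = 4.667/EI and f₁₂ = f₂₁ = 2.333/EI.
Compatibility — zero rotation at each built-in end:
  4.667 M_A + 2.333 M_C = 2206
  2.333 M_A + 4.667 M_C = 2842
Solving the pair gives M_A = 224.3 kN·m and M_C = 496.9 kN·m (hogging).

M_A = 224.3 kN·m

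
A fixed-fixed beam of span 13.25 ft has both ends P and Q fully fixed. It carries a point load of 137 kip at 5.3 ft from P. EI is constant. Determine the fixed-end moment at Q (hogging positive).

Take the two fixed-end moments M_P, M_Q as redundants; the released structure is the simple span PQ.
End rotations of the released simple span under the applied load (×1/EI):
  at P: point load 137 at a = 5.3: Pab(L + b)/(6LEI) = 1539/EI
  at Q: point load 137 at a = 5.3: Pab(L + a)/(6LEI) = 1347/EI
  θ_P0 = 1539/EI,  θ_Q0 = 1347/EI
Flexibility coefficients: a unit moment at one end gives L/(3EI) there and L/(6EI) at the far end, so f₁₁ = f₂₂ = 4.417/EI and f₁₂ = f₂₁ = 2.208/EI.
Compatibility — zero rotation at each built-in end:
  4.417 M_P + 2.208 M_Q = 1539
  2.208 M_P + 4.417 M_Q = 1347
Solving the pair gives M_P = 261.4 kip·ft and M_Q = 174.3 kip·ft (hogging).

M_Q = 174.3 kip·ft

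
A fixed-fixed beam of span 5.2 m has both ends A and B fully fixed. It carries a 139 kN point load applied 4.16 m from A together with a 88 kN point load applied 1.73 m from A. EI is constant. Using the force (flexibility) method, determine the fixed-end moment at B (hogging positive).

Release both end moments; the primary structure is a simply-supported span AB with redundants M_A and M_B.
On the primary (simply-supported) span, the end slopes from the loading are:
  at A: point load 139 at a = 4.16: Pab(L + b)/(6LEI) = 120.3/EI
  at B: point load 139 at a = 4.16: Pab(L + a)/(6LEI) = 180.4/EI
  at A: point load 88 at a = 1.73: Pab(L + b)/(6LEI) = 146.8/EI
  at B: point load 88 at a = 1.73: Pab(L + a)/(6LEI) = 117.3/EI
  θ_A0 = 267.1/EI,  θ_B0 = 297.7/EI
Flexibility coefficients: a unit moment at one end gives L/(3EI) there and L/(6EI) at the far end, so f₁₁ = f₂₂ = 1.733/EI and f₁₂ = f₂₁ = 0.8667/EI.
Compatibility — zero rotation at each built-in end:
  1.733 M_A + 0.8667 M_B = 267.1
  0.8667 M_A + 1.733 M_B = 297.7
Solving the pair gives M_A = 90.92 kN·m and M_B = 126.3 kN·m (hogging).

M_B = 126.3 kN·m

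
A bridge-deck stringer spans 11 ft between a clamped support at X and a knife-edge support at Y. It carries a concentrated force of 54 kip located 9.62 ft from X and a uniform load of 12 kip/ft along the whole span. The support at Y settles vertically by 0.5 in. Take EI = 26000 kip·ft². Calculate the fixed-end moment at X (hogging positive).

M_X = 245 kip·ft

Choose R_Y as the redundant. The primary structure is the cantilever fixed at X.
Downward deflection at the released point Y due to the loads:
  point load 54 at a = 9.62: Pa²(3L − a)/(6EI) = 19473/EI
  UDL 12: wL⁴/(8EI) = 21962/EI
  δ_0 = 41435/EI
Tip deflection under a unit load at Y: L³/(3EI) = 443.7/EI.
With EI = 26000 kip·ft²: δ_0 = 1.5936 ft and δ_{YY} = 0.017064 ft/kip.
Compatibility — the beam at Y must follow the support down by 0.04167 ft: δ_0 − R_Y·δ_{YY} = 0.04167, so R_Y = (1.5936 − 0.04167)/0.017064 = 90.95 kip.
Moment equilibrium about X: M_X = Σ(load moments about X) − R_Y·L = 1245 − 90.95×11 = 245 kip·ft.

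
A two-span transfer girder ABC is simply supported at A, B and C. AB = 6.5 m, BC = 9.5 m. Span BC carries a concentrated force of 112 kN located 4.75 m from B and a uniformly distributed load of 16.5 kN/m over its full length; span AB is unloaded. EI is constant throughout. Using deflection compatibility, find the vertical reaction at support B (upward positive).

R_B = 193.7 kN

Take M_B as the redundant. Released structure: two simple spans AB and BC with a hinge at B.
Discontinuity in slope at B on the released structure — sum the simple-span end rotations:
  span BC: point load 112 at a = 4.75: Pab(L + b)/(6LEI) = 631.8/EI
  span BC: UDL 16.5: wL³/(24EI) = 589.4/EI
  relative rotation θ_0 = (0 + 1221)/EI = 1221/EI
A unit hogging moment at B produces rotation L₁/(3EI) + L₂/(3EI) = 5.333/EI.
Compatibility: M_B·(L₁+L₂)/(3EI) = θ_0, giving M_B = 229 kN·m (hogging).
Span AB, ΣM about A with M_B applied at B: R_B^{AB}·6.5 = 0 + 229, so R_B^{AB} = 35.23 kN and R_A = 0 − 35.23 = -35.23 kN.
Span BC, ΣM about C: R_B^{BC}·9.5 = 1277 + 229, so R_B^{BC} = 158.5 kN and R_C = 268.8 − 158.5 = 110.3 kN.
R_B = 35.23 + 158.5 = 193.7 kN.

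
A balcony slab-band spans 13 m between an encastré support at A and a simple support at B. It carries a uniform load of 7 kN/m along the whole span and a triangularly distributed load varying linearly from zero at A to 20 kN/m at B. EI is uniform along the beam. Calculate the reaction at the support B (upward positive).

R_B = 105.6 kN

Choose R_B as the redundant. The primary structure is the cantilever fixed at A.
Deflection at B on the released cantilever, summing each load's contribution:
  UDL 7: wL⁴/(8EI) = 24991/EI
  triangular load, peak 20 at the free end: 11w₀L⁴/(120EI) = 52362/EI
  δ_0 = 77353/EI
Tip deflection under a unit load at B: L³/(3EI) = 732.3/EI.
Compatibility at B: δ_0 − R_B·δ_{BB} = 0, so R_B = 77353/732.3 = 105.6 kN.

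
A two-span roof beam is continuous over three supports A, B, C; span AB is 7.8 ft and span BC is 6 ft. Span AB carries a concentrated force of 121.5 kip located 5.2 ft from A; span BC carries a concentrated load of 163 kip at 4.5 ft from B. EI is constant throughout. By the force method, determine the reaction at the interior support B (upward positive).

R_B = 165.7 kip

Insert a hinge at B; M_B is the redundant, and each span becomes simply supported.
End slopes at the hinge B, treating each span as simply supported:
  span AB: point load 121.5 at a = 5.2: Pab(L + a)/(6LEI) = 456.3/EI
  span BC: point load 163 at a = 4.5: Pab(L + b)/(6LEI) = 229.2/EI
  relative rotation θ_0 = (456.3 + 229.2)/EI = 685.5/EI
A unit hogging moment at B produces rotation L₁/(3EI) + L₂/(3EI) = 4.6/EI.
Slope continuity at B: θ_0 = M_B·4.6/EI, so M_B = 685.5/4.6 = 149 kip·ft (hogging).
Span AB, ΣM about A with M_B applied at B: R_B^{AB}·7.8 = 631.8 + 149, so R_B^{AB} = 100.1 kip and R_A = 121.5 − 100.1 = 21.39 kip.
Span BC, ΣM about C: R_B^{BC}·6 = 244.5 + 149, so R_B^{BC} = 65.59 kip and R_C = 163 − 65.59 = 97.41 kip.
R_B = 100.1 + 65.59 = 165.7 kip.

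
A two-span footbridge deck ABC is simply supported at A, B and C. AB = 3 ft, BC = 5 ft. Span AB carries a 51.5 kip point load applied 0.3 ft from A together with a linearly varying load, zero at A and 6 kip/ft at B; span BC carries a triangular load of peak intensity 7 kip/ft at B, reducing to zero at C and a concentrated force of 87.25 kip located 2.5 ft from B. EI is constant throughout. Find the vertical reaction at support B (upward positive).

Take M_B as the redundant. Released structure: two simple spans AB and BC with a hinge at B.
Rotations at B on the released spans (each span's end-slope, ×1/EI):
  span AB: point load 51.5 at a = 0.3: Pab(L + a)/(6LEI) = 7.648/EI
  span AB: triangular load, peak 6: w₀L³/(45EI) = 3.6/EI
  span BC: triangular load, peak 7: w₀L³/(45EI) = 19.44/EI
  span BC: point load 87.25 at a = 2.5: Pab(L + b)/(6LEI) = 136.3/EI
  relative rotation θ_0 = (11.25 + 155.8)/EI = 167/EI
A unit hogging moment at B produces rotation L₁/(3EI) + L₂/(3EI) = 2.667/EI.
Slope continuity at B: θ_0 = M_B·2.667/EI, so M_B = 167/2.667 = 62.63 kip·ft (hogging).
Span AB, ΣM about A with M_B applied at B: R_B^{AB}·3 = 33.45 + 62.63, so R_B^{AB} = 32.03 kip and R_A = 60.5 − 32.03 = 28.47 kip.
Span BC, ΣM about C: R_B^{BC}·5 = 276.5 + 62.63, so R_B^{BC} = 67.82 kip and R_C = 104.8 − 67.82 = 36.93 kip.
R_B = 32.03 + 67.82 = 99.85 kip.

R_B = 99.85 kip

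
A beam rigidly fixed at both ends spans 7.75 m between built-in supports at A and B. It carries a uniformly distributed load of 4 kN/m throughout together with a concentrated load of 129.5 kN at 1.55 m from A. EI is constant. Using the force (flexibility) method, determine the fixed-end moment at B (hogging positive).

M_B = 52.14 kN·m

Take the two fixed-end moments M_A, M_B as redundants; the released structure is the simple span AB.
Simple-span end rotations at A and B under the given loads:
  at A: UDL 4: wL³/(24EI) = 77.58/EI
  at B: UDL 4: wL³/(24EI) = 77.58/EI
  at A: point load 129.5 at a = 1.55: Pab(L + b)/(6LEI) = 373.3/EI
  at B: point load 129.5 at a = 1.55: Pab(L + a)/(6LEI) = 248.9/EI
  θ_A0 = 450.9/EI,  θ_B0 = 326.5/EI
Flexibility coefficients: a unit moment at one end gives L/(3EI) there and L/(6EI) at the far end, so f₁₁ = f₂₂ = 2.583/EI and f₁₂ = f₂₁ = 1.292/EI.
Compatibility — zero rotation at each built-in end:
  2.583 M_A + 1.292 M_B = 450.9
  1.292 M_A + 2.583 M_B = 326.5
Solving the pair gives M_A = 148.5 kN·m and M_B = 52.14 kN·m (hogging).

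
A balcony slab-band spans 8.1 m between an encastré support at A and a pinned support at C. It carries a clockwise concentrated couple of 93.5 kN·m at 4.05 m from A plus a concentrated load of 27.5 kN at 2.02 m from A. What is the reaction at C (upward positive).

Take the reaction at C as the redundant and release it; the primary structure is a cantilever fixed at A.
Downward deflection at the released point C due to the loads:
  clockwise couple 93.5 at a = 4.05: M₀a(2L − a)/(2EI) = 2300/EI
  point load 27.5 at a = 2.02: Pa²(3L − a)/(6EI) = 416.7/EI
  δ_0 = 2717/EI
Flexibility coefficient — unit upward force at C: δ_{CC} = L³/(3EI) = 177.1/EI.
The prop prevents deflection at C: R_C = δ_0/δ_{CC} = 2717/177.1 = 15.34 kN.

R_C = 15.34 kN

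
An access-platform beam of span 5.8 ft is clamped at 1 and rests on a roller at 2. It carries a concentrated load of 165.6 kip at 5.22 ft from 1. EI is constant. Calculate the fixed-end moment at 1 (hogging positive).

Release the roller at 2. Primary structure: cantilever fixed at 1.
Primary-structure tip deflection at 2 by superposition:
  point load 165.6 at a = 5.22: Pa²(3L − a)/(6EI) = 9160/EI
Tip deflection under a unit load at 2: L³/(3EI) = 65.04/EI.
The prop prevents deflection at 2: R_2 = δ_0/δ_{22} = 9160/65.04 = 140.8 kip.
Moment equilibrium about 1: M_1 = Σ(load moments about 1) − R_2·L = 864.4 − 140.8×5.8 = 47.54 kip·ft.

M_1 = 47.54 kip·ft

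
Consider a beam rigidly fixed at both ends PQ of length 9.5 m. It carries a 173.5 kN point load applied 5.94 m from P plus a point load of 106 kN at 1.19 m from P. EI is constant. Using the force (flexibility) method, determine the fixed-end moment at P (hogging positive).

Take the two fixed-end moments M_P, M_Q as redundants; the released structure is the simple span PQ.
Simple-span end rotations at P and Q under the given loads:
  at P: point load 173.5 at a = 5.94: Pab(L + b)/(6LEI) = 840.6/EI
  at Q: point load 173.5 at a = 5.94: Pab(L + a)/(6LEI) = 993.8/EI
  at P: point load 106 at a = 1.19: Pab(L + b)/(6LEI) = 327.5/EI
  at Q: point load 106 at a = 1.19: Pab(L + a)/(6LEI) = 196.6/EI
  θ_P0 = 1168/EI,  θ_Q0 = 1190/EI
Flexibility coefficients: a unit moment at one end gives L/(3EI) there and L/(6EI) at the far end, so f₁₁ = f₂₂ = 3.167/EI and f₁₂ = f₂₁ = 1.583/EI.
Compatibility — zero rotation at each built-in end:
  3.167 M_P + 1.583 M_Q = 1168
  1.583 M_P + 3.167 M_Q = 1190
Solving the pair gives M_P = 241.2 kN·m and M_Q = 255.3 kN·m (hogging).

M_P = 241.2 kN·m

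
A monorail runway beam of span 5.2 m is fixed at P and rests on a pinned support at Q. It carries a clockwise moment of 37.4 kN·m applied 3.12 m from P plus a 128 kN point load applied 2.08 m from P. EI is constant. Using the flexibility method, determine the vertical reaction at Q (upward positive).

R_Q = 35.69 kN

Remove the prop at Q; the released (primary) structure is a cantilever built in at P.
Downward deflection at the released point Q due to the loads:
  clockwise couple 37.4 at a = 3.12: M₀a(2L − a)/(2EI) = 424.7/EI
  point load 128 at a = 2.08: Pa²(3L − a)/(6EI) = 1248/EI
  δ_0 = 1673/EI
Flexibility coefficient — unit upward force at Q: δ_{QQ} = L³/(3EI) = 46.87/EI.
The prop prevents deflection at Q: R_Q = δ_0/δ_{QQ} = 1673/46.87 = 35.69 kN.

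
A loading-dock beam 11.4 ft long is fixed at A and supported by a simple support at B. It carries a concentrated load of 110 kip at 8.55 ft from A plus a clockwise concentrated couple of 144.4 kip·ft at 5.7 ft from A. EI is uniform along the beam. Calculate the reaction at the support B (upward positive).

R_B = 83.86 kip

Choose R_B as the redundant. The primary structure is the cantilever fixed at A.
Downward deflection at the released point B due to the loads:
  point load 110 at a = 8.55: Pa²(3L − a)/(6EI) = 34376/EI
  clockwise couple 144.4 at a = 5.7: M₀a(2L − a)/(2EI) = 7037/EI
  δ_0 = 41414/EI
Flexibility coefficient — unit upward force at B: δ_{BB} = L³/(3EI) = 493.8/EI.
The prop prevents deflection at B: R_B = δ_0/δ_{BB} = 41414/493.8 = 83.86 kip.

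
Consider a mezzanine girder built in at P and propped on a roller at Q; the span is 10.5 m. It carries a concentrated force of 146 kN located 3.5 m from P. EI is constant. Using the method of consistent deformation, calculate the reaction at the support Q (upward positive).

R_Q = 21.63 kN

Choose R_Q as the redundant. The primary structure is the cantilever fixed at P.
Free-end deflection of the primary structure under the applied loading (downward +):
  point load 146 at a = 3.5: Pa²(3L − a)/(6EI) = 8346/EI
Flexibility coefficient — unit upward force at Q: δ_{QQ} = L³/(3EI) = 385.9/EI.
The prop prevents deflection at Q: R_Q = δ_0/δ_{QQ} = 8346/385.9 = 21.63 kN.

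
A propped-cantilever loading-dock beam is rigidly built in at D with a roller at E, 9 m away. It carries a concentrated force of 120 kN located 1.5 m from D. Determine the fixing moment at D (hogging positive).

M_D = 137.5 kN·m

Choose R_E as the redundant. The primary structure is the cantilever fixed at D.
Free-end deflection of the primary structure under the applied loading (downward +):
  point load 120 at a = 1.5: Pa²(3L − a)/(6EI) = 1148/EI
Flexibility coefficient — unit upward force at E: δ_{EE} = L³/(3EI) = 243/EI.
The prop prevents deflection at E: R_E = δ_0/δ_{EE} = 1148/243 = 4.722 kN.
Moment equilibrium about D: M_D = Σ(load moments about D) − R_E·L = 180 − 4.722×9 = 137.5 kN·m.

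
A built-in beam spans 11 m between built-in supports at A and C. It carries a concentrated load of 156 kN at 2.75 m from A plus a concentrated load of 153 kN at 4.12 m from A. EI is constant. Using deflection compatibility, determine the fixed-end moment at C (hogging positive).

Release both end moments; the primary structure is a simply-supported span AC with redundants M_A and M_C.
Simple-span end rotations at A and C under the given loads:
  at A: point load 156 at a = 2.75: Pab(L + b)/(6LEI) = 1032/EI
  at C: point load 156 at a = 2.75: Pab(L + a)/(6LEI) = 737.3/EI
  at A: point load 153 at a = 4.12: Pab(L + b)/(6LEI) = 1175/EI
  at C: point load 153 at a = 4.12: Pab(L + a)/(6LEI) = 993.5/EI
  θ_A0 = 2207/EI,  θ_C0 = 1731/EI
Flexibility coefficients: a unit moment at one end gives L/(3EI) there and L/(6EI) at the far end, so f₁₁ = f₂₂ = 3.667/EI and f₁₂ = f₂₁ = 1.833/EI.
Compatibility — zero rotation at each built-in end:
  3.667 M_A + 1.833 M_C = 2207
  1.833 M_A + 3.667 M_C = 1731
Solving the pair gives M_A = 487.9 kN·m and M_C = 228.1 kN·m (hogging).

M_C = 228.1 kN·m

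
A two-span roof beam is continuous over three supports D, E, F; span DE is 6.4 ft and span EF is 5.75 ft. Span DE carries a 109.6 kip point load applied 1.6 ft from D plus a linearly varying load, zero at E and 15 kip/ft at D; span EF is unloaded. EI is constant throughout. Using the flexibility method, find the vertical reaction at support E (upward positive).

R_E = 63.93 kip

Release continuity at E by inserting a hinge; the redundant is the internal moment M_E. The primary structure is two simply-supported spans DE and EF.
Discontinuity in slope at E on the released structure — sum the simple-span end rotations:
  span DE: point load 109.6 at a = 1.6: Pab(L + a)/(6LEI) = 175.4/EI
  span DE: triangular load, peak 15: 7w₀L³/(360EI) = 76.46/EI
  relative rotation θ_0 = (251.8 + 0)/EI = 251.8/EI
A unit hogging moment at E produces rotation L₁/(3EI) + L₂/(3EI) = 4.05/EI.
Slope continuity at E: θ_0 = M_E·4.05/EI, so M_E = 251.8/4.05 = 62.18 kip·ft (hogging).
Span DE, ΣM about D with M_E applied at E: R_E^{DE}·6.4 = 277.8 + 62.18, so R_E^{DE} = 53.12 kip and R_D = 157.6 − 53.12 = 104.5 kip.
Span EF, ΣM about F: R_E^{EF}·5.75 = 0 + 62.18, so R_E^{EF} = 10.81 kip and R_F = 0 − 10.81 = -10.81 kip.
R_E = 53.12 + 10.81 = 63.93 kip.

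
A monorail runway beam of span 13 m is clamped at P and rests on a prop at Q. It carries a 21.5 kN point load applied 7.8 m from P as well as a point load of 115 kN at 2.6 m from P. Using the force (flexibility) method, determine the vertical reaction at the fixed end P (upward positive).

Release the roller at Q. Primary structure: cantilever fixed at P.
Deflection at Q on the released cantilever, summing each load's contribution:
  point load 21.5 at a = 7.8: Pa²(3L − a)/(6EI) = 6802/EI
  point load 115 at a = 2.6: Pa²(3L − a)/(6EI) = 4716/EI
  δ_0 = 11518/EI
Flexibility coefficient — unit upward force at Q: δ_{QQ} = L³/(3EI) = 732.3/EI.
Compatibility at Q: δ_0 − R_Q·δ_{QQ} = 0, so R_Q = 11518/732.3 = 15.73 kN.
Vertical equilibrium: R_P = ΣP − R_Q = 136.5 − 15.73 = 120.8 kN.

R_P = 120.8 kN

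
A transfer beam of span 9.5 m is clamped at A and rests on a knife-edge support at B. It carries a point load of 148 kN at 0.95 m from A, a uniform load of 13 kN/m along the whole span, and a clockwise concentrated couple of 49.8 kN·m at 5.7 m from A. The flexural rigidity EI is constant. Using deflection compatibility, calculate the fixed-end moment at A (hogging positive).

M_A = 253.9 kN·m

Take the reaction at B as the redundant and release it; the primary structure is a cantilever fixed at A.
Free-end deflection of the primary structure under the applied loading (downward +):
  point load 148 at a = 0.95: Pa²(3L − a)/(6EI) = 613.3/EI
  UDL 13: wL⁴/(8EI) = 13236/EI
  clockwise couple 49.8 at a = 5.7: M₀a(2L − a)/(2EI) = 1888/EI
  δ_0 = 15737/EI
Tip deflection under a unit load at B: L³/(3EI) = 285.8/EI.
Compatibility at B: δ_0 − R_B·δ_{BB} = 0, so R_B = 15737/285.8 = 55.06 kN.
Moment equilibrium about A: M_A = Σ(load moments about A) − R_B·L = 777 − 55.06×9.5 = 253.9 kN·m.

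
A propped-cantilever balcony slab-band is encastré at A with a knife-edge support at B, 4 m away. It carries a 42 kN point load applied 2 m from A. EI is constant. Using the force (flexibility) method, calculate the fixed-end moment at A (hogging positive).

Release the roller at B. Primary structure: cantilever fixed at A.
Primary-structure tip deflection at B by superposition:
  point load 42 at a = 2: Pa²(3L − a)/(6EI) = 280/EI
Tip deflection under a unit load at B: L³/(3EI) = 21.33/EI.
Compatibility at B: δ_0 − R_B·δ_{BB} = 0, so R_B = 280/21.33 = 13.12 kN.
Moment equilibrium about A: M_A = Σ(load moments about A) − R_B·L = 84 − 13.12×4 = 31.5 kN·m.

M_A = 31.5 kN·m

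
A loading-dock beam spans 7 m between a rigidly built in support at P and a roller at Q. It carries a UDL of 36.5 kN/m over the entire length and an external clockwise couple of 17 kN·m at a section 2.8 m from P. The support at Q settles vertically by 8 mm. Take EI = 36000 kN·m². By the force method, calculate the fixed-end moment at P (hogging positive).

M_P = 241.9 kN·m

Release the roller at Q. Primary structure: cantilever fixed at P.
Downward deflection at the released point Q due to the loads:
  UDL 36.5: wL⁴/(8EI) = 10955/EI
  clockwise couple 17 at a = 2.8: M₀a(2L − a)/(2EI) = 266.6/EI
  δ_0 = 11221/EI
Flexibility coefficient — unit upward force at Q: δ_{QQ} = L³/(3EI) = 114.3/EI.
With EI = 36000 kN·m²: δ_0 = 0.3117 m and δ_{QQ} = 0.003176 m/kN.
Compatibility — the beam at Q must follow the support down by 0.008 m: δ_0 − R_Q·δ_{QQ} = 0.008, so R_Q = (0.3117 − 0.008)/0.003176 = 95.62 kN.
Moment equilibrium about P: M_P = Σ(load moments about P) − R_Q·L = 911.2 − 95.62×7 = 241.9 kN·m.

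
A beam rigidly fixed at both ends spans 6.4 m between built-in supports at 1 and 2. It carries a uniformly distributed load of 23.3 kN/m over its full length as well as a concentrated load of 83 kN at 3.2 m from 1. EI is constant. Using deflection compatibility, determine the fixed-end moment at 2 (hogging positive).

M_2 = 145.9 kN·m

Release both end moments; the primary structure is a simply-supported span 12 with redundants M_1 and M_2.
On the primary (simply-supported) span, the end slopes from the loading are:
  at 1: UDL 23.3: wL³/(24EI) = 254.5/EI
  at 2: UDL 23.3: wL³/(24EI) = 254.5/EI
  at 1: point load 83 at a = 3.2: Pab(L + b)/(6LEI) = 212.5/EI
  at 2: point load 83 at a = 3.2: Pab(L + a)/(6LEI) = 212.5/EI
  θ_10 = 467/EI,  θ_20 = 467/EI
Flexibility coefficients: a unit moment at one end gives L/(3EI) there and L/(6EI) at the far end, so f₁₁ = f₂₂ = 2.133/EI and f₁₂ = f₂₁ = 1.067/EI.
Compatibility — zero rotation at each built-in end:
  2.133 M_1 + 1.067 M_2 = 467
  1.067 M_1 + 2.133 M_2 = 467
Solving the pair gives M_1 = 145.9 kN·m and M_2 = 145.9 kN·m (hogging).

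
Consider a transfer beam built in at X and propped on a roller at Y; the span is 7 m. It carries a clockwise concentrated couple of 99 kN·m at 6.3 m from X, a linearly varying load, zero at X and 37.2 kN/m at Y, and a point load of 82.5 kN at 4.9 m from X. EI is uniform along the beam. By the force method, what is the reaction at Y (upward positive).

Choose R_Y as the redundant. The primary structure is the cantilever fixed at X.
Free-end deflection of the primary structure under the applied loading (downward +):
  clockwise couple 99 at a = 6.3: M₀a(2L − a)/(2EI) = 2401/EI
  triangular load, peak 37.2 at the free end: 11w₀L⁴/(120EI) = 8187/EI
  point load 82.5 at a = 4.9: Pa²(3L − a)/(6EI) = 5315/EI
  δ_0 = 15904/EI
Tip deflection under a unit load at Y: L³/(3EI) = 114.3/EI.
Compatibility at Y: δ_0 − R_Y·δ_{YY} = 0, so R_Y = 15904/114.3 = 139.1 kN.

R_Y = 139.1 kN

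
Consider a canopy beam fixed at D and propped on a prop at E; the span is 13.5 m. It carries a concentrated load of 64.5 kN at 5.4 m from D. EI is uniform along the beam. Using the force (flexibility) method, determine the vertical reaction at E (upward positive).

R_E = 13.42 kN

Remove the prop at E; the released (primary) structure is a cantilever built in at D.
Deflection at E on the released cantilever, summing each load's contribution:
  point load 64.5 at a = 5.4: Pa²(3L − a)/(6EI) = 11003/EI
Tip deflection under a unit load at E: L³/(3EI) = 820.1/EI.
The prop prevents deflection at E: R_E = δ_0/δ_{EE} = 11003/820.1 = 13.42 kN.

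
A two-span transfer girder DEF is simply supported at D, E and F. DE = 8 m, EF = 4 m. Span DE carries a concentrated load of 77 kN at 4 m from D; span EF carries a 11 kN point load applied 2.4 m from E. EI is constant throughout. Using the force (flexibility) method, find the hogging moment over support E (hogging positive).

M_E = 79.46 kN·m

Release continuity at E by inserting a hinge; the redundant is the internal moment M_E. The primary structure is two simply-supported spans DE and EF.
End slopes at the hinge E, treating each span as simply supported:
  span DE: point load 77 at a = 4: Pab(L + a)/(6LEI) = 308/EI
  span EF: point load 11 at a = 2.4: Pab(L + b)/(6LEI) = 9.856/EI
  relative rotation θ_0 = (308 + 9.856)/EI = 317.9/EI
A unit hogging moment at E produces rotation L₁/(3EI) + L₂/(3EI) = 4/EI.
Slope continuity at E: θ_0 = M_E·4/EI, so M_E = 317.9/4 = 79.46 kN·m (hogging).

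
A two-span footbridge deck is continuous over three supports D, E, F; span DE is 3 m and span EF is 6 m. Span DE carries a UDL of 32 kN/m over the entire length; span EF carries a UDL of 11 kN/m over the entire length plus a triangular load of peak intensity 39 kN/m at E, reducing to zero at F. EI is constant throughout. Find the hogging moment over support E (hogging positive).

Insert a hinge at E; M_E is the redundant, and each span becomes simply supported.
End slopes at the hinge E, treating each span as simply supported:
  span DE: UDL 32: wL³/(24EI) = 36/EI
  span EF: UDL 11: wL³/(24EI) = 99/EI
  span EF: triangular load, peak 39: w₀L³/(45EI) = 187.2/EI
  relative rotation θ_0 = (36 + 286.2)/EI = 322.2/EI
A unit hogging moment at E produces rotation L₁/(3EI) + L₂/(3EI) = 3/EI.
Compatibility: M_E·(L₁+L₂)/(3EI) = θ_0, giving M_E = 107.4 kN·m (hogging).

M_E = 107.4 kN·m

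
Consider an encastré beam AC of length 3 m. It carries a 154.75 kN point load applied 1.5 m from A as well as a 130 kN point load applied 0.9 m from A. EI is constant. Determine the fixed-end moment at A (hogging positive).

M_A = 115.4 kN·m

Release both end moments; the primary structure is a simply-supported span AC with redundants M_A and M_C.
Simple-span end rotations at A and C under the given loads:
  at A: point load 154.75 at a = 1.5: Pab(L + b)/(6LEI) = 87.05/EI
  at C: point load 154.75 at a = 1.5: Pab(L + a)/(6LEI) = 87.05/EI
  at A: point load 130 at a = 0.9: Pab(L + b)/(6LEI) = 69.61/EI
  at C: point load 130 at a = 0.9: Pab(L + a)/(6LEI) = 53.23/EI
  θ_A0 = 156.7/EI,  θ_C0 = 140.3/EI
Flexibility coefficients: a unit moment at one end gives L/(3EI) there and L/(6EI) at the far end, so f₁₁ = f₂₂ = 1/EI and f₁₂ = f₂₁ = 0.5/EI.
Compatibility — zero rotation at each built-in end:
  1 M_A + 0.5 M_C = 156.7
  0.5 M_A + 1 M_C = 140.3
Solving the pair gives M_A = 115.4 kN·m and M_C = 82.6 kN·m (hogging).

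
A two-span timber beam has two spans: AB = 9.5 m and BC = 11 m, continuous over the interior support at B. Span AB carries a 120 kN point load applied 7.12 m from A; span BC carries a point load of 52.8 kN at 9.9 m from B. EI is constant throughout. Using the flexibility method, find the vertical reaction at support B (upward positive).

R_B = 115.3 kN

Take M_B as the redundant. Released structure: two simple spans AB and BC with a hinge at B.
Rotations at B on the released spans (each span's end-slope, ×1/EI):
  span AB: point load 120 at a = 7.12: Pab(L + a)/(6LEI) = 592.9/EI
  span BC: point load 52.8 at a = 9.9: Pab(L + b)/(6LEI) = 105.4/EI
  relative rotation θ_0 = (592.9 + 105.4)/EI = 698.3/EI
A unit hogging moment at B produces rotation L₁/(3EI) + L₂/(3EI) = 6.833/EI.
Slope continuity at B: θ_0 = M_B·6.833/EI, so M_B = 698.3/6.833 = 102.2 kN·m (hogging).
Span AB, ΣM about A with M_B applied at B: R_B^{AB}·9.5 = 854.4 + 102.2, so R_B^{AB} = 100.7 kN and R_A = 120 − 100.7 = 19.31 kN.
Span BC, ΣM about C: R_B^{BC}·11 = 58.08 + 102.2, so R_B^{BC} = 14.57 kN and R_C = 52.8 − 14.57 = 38.23 kN.
R_B = 100.7 + 14.57 = 115.3 kN.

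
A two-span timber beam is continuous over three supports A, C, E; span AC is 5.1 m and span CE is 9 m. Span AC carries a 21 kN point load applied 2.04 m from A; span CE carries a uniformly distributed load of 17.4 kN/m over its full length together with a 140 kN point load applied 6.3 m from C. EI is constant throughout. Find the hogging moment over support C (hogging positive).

M_C = 228.7 kN·m

Release continuity at C by inserting a hinge; the redundant is the internal moment M_C. The primary structure is two simply-supported spans AC and CE.
End slopes at the hinge C, treating each span as simply supported:
  span AC: point load 21 at a = 2.04: Pab(L + a)/(6LEI) = 30.59/EI
  span CE: UDL 17.4: wL³/(24EI) = 528.5/EI
  span CE: point load 140 at a = 6.3: Pab(L + b)/(6LEI) = 516/EI
  relative rotation θ_0 = (30.59 + 1044)/EI = 1075/EI
A unit hogging moment at C produces rotation L₁/(3EI) + L₂/(3EI) = 4.7/EI.
Compatibility: M_C·(L₁+L₂)/(3EI) = θ_0, giving M_C = 228.7 kN·m (hogging).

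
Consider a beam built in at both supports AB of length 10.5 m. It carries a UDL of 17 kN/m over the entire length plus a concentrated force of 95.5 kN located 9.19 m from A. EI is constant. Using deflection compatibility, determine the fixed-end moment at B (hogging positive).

Take the two fixed-end moments M_A, M_B as redundants; the released structure is the simple span AB.
On the primary (simply-supported) span, the end slopes from the loading are:
  at A: UDL 17: wL³/(24EI) = 820/EI
  at B: UDL 17: wL³/(24EI) = 820/EI
  at A: point load 95.5 at a = 9.19: Pab(L + b)/(6LEI) = 215.5/EI
  at B: point load 95.5 at a = 9.19: Pab(L + a)/(6LEI) = 359.3/EI
  θ_A0 = 1036/EI,  θ_B0 = 1179/EI
Flexibility coefficients: a unit moment at one end gives L/(3EI) there and L/(6EI) at the far end, so f₁₁ = f₂₂ = 3.5/EI and f₁₂ = f₂₁ = 1.75/EI.
Compatibility — zero rotation at each built-in end:
  3.5 M_A + 1.75 M_B = 1036
  1.75 M_A + 3.5 M_B = 1179
Solving the pair gives M_A = 169.8 kN·m and M_B = 252 kN·m (hogging).

M_B = 252 kN·m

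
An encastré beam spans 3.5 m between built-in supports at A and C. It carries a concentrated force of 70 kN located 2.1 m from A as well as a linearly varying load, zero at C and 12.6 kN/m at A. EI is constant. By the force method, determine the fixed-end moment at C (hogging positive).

M_C = 40.42 kN·m

Take the two fixed-end moments M_A, M_C as redundants; the released structure is the simple span AC.
End rotations of the released simple span under the applied load (×1/EI):
  at A: point load 70 at a = 2.1: Pab(L + b)/(6LEI) = 48.02/EI
  at C: point load 70 at a = 2.1: Pab(L + a)/(6LEI) = 54.88/EI
  at A: triangular load, peak 12.6: w₀L³/(45EI) = 12.01/EI
  at C: triangular load, peak 12.6: 7w₀L³/(360EI) = 10.5/EI
  θ_A0 = 60.02/EI,  θ_C0 = 65.38/EI
Flexibility coefficients: a unit moment at one end gives L/(3EI) there and L/(6EI) at the far end, so f₁₁ = f₂₂ = 1.167/EI and f₁₂ = f₂₁ = 0.5833/EI.
Compatibility — zero rotation at each built-in end:
  1.167 M_A + 0.5833 M_C = 60.02
  0.5833 M_A + 1.167 M_C = 65.38
Solving the pair gives M_A = 31.24 kN·m and M_C = 40.42 kN·m (hogging).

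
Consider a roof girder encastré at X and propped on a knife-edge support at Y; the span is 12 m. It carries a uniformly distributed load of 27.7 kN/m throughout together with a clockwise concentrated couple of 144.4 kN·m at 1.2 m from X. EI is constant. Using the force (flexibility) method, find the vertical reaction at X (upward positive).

Take the reaction at Y as the redundant and release it; the primary structure is a cantilever fixed at X.
Deflection at Y on the released cantilever, summing each load's contribution:
  UDL 27.7: wL⁴/(8EI) = 71798/EI
  clockwise couple 144.4 at a = 1.2: M₀a(2L − a)/(2EI) = 1975/EI
  δ_0 = 73774/EI
Flexibility coefficient — unit upward force at Y: δ_{YY} = L³/(3EI) = 576/EI.
Compatibility at Y: δ_0 − R_Y·δ_{YY} = 0, so R_Y = 73774/576 = 128.1 kN.
Vertical equilibrium: R_X = ΣP − R_Y = 332.4 − 128.1 = 204.3 kN.

R_X = 204.3 kN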